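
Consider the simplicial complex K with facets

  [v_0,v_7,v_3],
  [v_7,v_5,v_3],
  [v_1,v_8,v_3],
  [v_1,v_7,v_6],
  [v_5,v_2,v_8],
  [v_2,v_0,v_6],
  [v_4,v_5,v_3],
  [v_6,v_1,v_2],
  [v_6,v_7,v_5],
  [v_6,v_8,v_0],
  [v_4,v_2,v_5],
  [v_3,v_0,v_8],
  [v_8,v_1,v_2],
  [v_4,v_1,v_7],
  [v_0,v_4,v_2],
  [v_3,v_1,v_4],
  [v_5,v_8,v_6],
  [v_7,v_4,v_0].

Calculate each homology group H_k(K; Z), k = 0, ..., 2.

Take the total order v_0 < v_1 < v_2 < v_3 < v_4 < v_5 < v_6 < v_7 < v_8 on the vertex set. Then K (dimension 2) consists of the simplices:

  0-simplices (9): [v_0], [v_1], [v_2], [v_3], [v_4], [v_5], [v_6], [v_7], [v_8]
  1-simplices (27): (27 of them)
  2-simplices (18): (18 of them)

Hence C_0 ≅ Z^9, C_1 ≅ Z^27, C_2 ≅ Z^18.

Boundary ∂_1: C_1 → C_0 maps an edge to its endpoints' difference, ∂[p,q] = q − p. For instance
  ∂[v_3,v_7] = [v_7] − [v_3].
This gives a 9×27 integer matrix of rank 8; reducing to Smith normal form yields diagonal entries (1,1,1,1,1,1,1,1).

Boundary ∂_2: C_2 → C_1 acts by ∂[p,q,r] = [q,r] − [p,r] + [p,q]. For instance
  ∂[v_5,v_6,v_8] = [v_6,v_8] − [v_5,v_8] + [v_5,v_6],
  ∂[v_3,v_5,v_7] = [v_5,v_7] − [v_3,v_7] + [v_3,v_5].
The 27×18 boundary matrix has rank 18 and Smith normal form diag(1,1,1,1,1,1,1,1,1,1,1,1,1,1,1,1,1,2).

Reading off H_k = ker ∂_k / im ∂_{k+1}:

  H_0: rank C_0 − rank ∂_1 = 9 − 8 = 1, and the invariant factors of ∂_1 are all 1, so H_0 = Z.
  H_1: rank ker ∂_1 − rank ∂_2 = (27 − 8) − 18 = 1, and ∂_2 has invariant factor 2 > 1, so H_1 = Z ⊕ Z_2.
  H_2: rank ker ∂_2 − rank ∂_3 = (18 − 18) − 0 = 0, and there is no ∂_3, so H_2 = 0.

H_0 ≅ Z,  H_1 ≅ Z ⊕ Z_2,  H_2 = 0.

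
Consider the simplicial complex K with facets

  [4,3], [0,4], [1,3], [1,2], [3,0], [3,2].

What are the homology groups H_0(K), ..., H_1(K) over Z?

K has 5 vertices, 6 edges.
rank ∂_0 = 0, rank ∂_1 = 4 ⇒ b_0 = 5 − 0 − 4 = 1; all invariant factors of ∂_1 are 1 so no torsion. So H_0 = Z.
rank ∂_1 = 4, rank ∂_2 = 0 ⇒ b_1 = 6 − 4 − 0 = 2. So H_1 = Z^2.

H_0 = Z,  H_1 = Z^2.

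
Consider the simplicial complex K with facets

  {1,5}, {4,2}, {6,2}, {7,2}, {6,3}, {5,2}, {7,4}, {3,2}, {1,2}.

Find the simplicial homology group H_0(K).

H_0 = Z.

Fix the vertex order 1 < 2 < 3 < 4 < 5 < 6 < 7 and write every simplex with vertices in increasing order. Then dim K = 1 and the simplices of K are:

  0-simplices (7): [1], [2], [3], [4], [5], [6], [7]
  1-simplices (9): [1,2], [1,5], [2,3], [2,4], [2,5], [2,6], [2,7], [3,6], [4,7]

Hence C_0 ≅ Z^7, C_1 ≅ Z^9.

The boundary map ∂_1: C_1 → C_0 is given by ∂[p,q] = [q] − [p]. For instance
  ∂[2,4] = [4] − [2].
This gives a 7×9 integer matrix of rank 6; reducing to Smith normal form yields diagonal entries (1,1,1,1,1,1).

Now H_k = ker ∂_k / im ∂_{k+1}, so:

  H_0: rank C_0 − rank ∂_1 = 7 − 6 = 1, and the invariant factors of ∂_1 are all 1, so H_0 ≅ Z.

(K is a triangulation of a wedge of 3 circles.)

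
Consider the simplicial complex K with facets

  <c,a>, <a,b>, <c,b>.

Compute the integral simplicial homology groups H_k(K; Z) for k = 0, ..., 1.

H_0 ≅ Z,  H_1 ≅ Z.

Take the total order a < b < c on the vertex set. Then K (dimension 1) consists of the simplices:

  0-simplices (3): a, b, c
  1-simplices (3): ab, ac, bc

so the chain groups are C_0 ≅ Z^3, C_1 ≅ Z^3.

The boundary map ∂_1: C_1 → C_0 is given by ∂[p,q] = [q] − [p]. For instance
  ∂ac = c − a.
The 3×3 boundary matrix has rank 2 and Smith normal form diag(1,1).

From H_k ≅ ker(∂_k) / im(∂_{k+1}) we obtain:

  H_0: rank C_0 − rank ∂_1 = 3 − 2 = 1, and the invariant factors of ∂_1 are all 1, so H_0 = Z.
  H_1: rank ker ∂_1 − rank ∂_2 = (3 − 2) − 0 = 1, and there is no ∂_2, so H_1 = Z.

As a check, the Euler characteristic is 3 − 3 = 0, which agrees with 1 − 1 = 0.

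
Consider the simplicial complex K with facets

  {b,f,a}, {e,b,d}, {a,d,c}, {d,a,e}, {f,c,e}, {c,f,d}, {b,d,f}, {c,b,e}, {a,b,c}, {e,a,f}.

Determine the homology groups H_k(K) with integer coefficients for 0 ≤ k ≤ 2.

H_0 ≅ Z,  H_1 ≅ Z_2,  H_2 = 0.

Take the total order a < b < c < d < e < f on the vertex set. Then K (dimension 2) consists of the simplices:

  0-simplices (6): a, b, c, d, e, f
  1-simplices (15): ab, ac, ad, ae, af, bc, bd, be, bf, cd, ce, cf, de, df, ef
  2-simplices (10): abc, abf, acd, ade, aef, bce, bde, bdf, cdf, cef

Hence C_0 ≅ Z^6, C_1 ≅ Z^15, C_2 ≅ Z^10.

Boundary ∂_1: C_1 → C_0 is given by ∂[p,q] = [q] − [p]. For instance
  ∂af = f − a.
The resulting 6×15 matrix has rank 5, and its Smith normal form has invariant factors (1,1,1,1,1).

∂_2: C_2 → C_1 acts by ∂[p,q,r] = [q,r] − [p,r] + [p,q]. For instance
  ∂abf = bf − af + ab,
  ∂aef = ef − af + ae.
The 15×10 boundary matrix has rank 10 and Smith normal form diag(1,1,1,1,1,1,1,1,1,2).

Now H_k = ker ∂_k / im ∂_{k+1}, so:

  H_0: rank C_0 − rank ∂_1 = 6 − 5 = 1, and the invariant factors of ∂_1 are all 1, so H_0 = Z.
  H_1: rank ker ∂_1 − rank ∂_2 = (15 − 5) − 10 = 0, and ∂_2 has invariant factor 2 > 1, so H_1 = Z_2.
  H_2: rank ker ∂_2 − rank ∂_3 = (10 − 10) − 0 = 0, and there is no ∂_3, so H_2 = 0.

(K is a triangulation of the real projective plane RP^2.)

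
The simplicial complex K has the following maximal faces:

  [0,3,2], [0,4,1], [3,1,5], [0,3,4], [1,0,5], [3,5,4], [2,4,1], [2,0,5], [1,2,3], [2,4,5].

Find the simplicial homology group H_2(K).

H_2 ≅ 0.

Fix the vertex order 0 < 1 < 2 < 3 < 4 < 5 and write every simplex with vertices in increasing order. Then dim K = 2 and the simplices of K are:

  0-simplices (6): [0], [1], [2], [3], [4], [5]
  1-simplices (15): [0,1], [0,2], [0,3], [0,4], [0,5], [1,2], [1,3], [1,4], [1,5], [2,3], [2,4], [2,5], [3,4], [3,5], [4,5]
  2-simplices (10): [0,1,4], [0,1,5], [0,2,3], [0,2,5], [0,3,4], [1,2,3], [1,2,4], [1,3,5], [2,4,5], [3,4,5]

Hence C_0 ≅ Z^6, C_1 ≅ Z^15, C_2 ≅ Z^10.

∂_1: C_1 → C_0 sends each edge [p,q] (with p < q) to q − p. For instance
  ∂[1,5] = [5] − [1].
This gives a 6×15 integer matrix of rank 5; reducing to Smith normal form yields diagonal entries (1,1,1,1,1).

The boundary map ∂_2: C_2 → C_1 maps a triangle to the signed sum of its edges. For instance
  ∂[0,1,4] = [1,4] − [0,4] + [0,1],
  ∂[0,2,5] = [2,5] − [0,5] + [0,2].
The 15×10 boundary matrix has rank 10 and Smith normal form diag(1,1,1,1,1,1,1,1,1,2).

From H_k ≅ ker(∂_k) / im(∂_{k+1}) we obtain:

  H_2: rank ker ∂_2 − rank ∂_3 = (10 − 10) − 0 = 0, and there is no ∂_3, so H_2 ≅ 0.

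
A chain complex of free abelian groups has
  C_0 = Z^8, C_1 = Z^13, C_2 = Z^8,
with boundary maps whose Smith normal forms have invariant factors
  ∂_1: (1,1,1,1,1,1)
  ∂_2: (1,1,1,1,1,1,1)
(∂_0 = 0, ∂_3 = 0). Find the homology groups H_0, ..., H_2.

H_0: b_0 = 8 − 0 − 6 = 2; torsion from ∂_1 factors > 1: none. So H_0 = Z^2.
H_1: b_1 = 13 − 6 − 7 = 0; torsion from ∂_2 factors > 1: none. So H_1 = 0.
H_2: b_2 = 8 − 7 − 0 = 1; torsion from ∂_3 factors > 1: none. So H_2 = Z.

H_0 = Z^2,  H_1 = 0,  H_2 = Z.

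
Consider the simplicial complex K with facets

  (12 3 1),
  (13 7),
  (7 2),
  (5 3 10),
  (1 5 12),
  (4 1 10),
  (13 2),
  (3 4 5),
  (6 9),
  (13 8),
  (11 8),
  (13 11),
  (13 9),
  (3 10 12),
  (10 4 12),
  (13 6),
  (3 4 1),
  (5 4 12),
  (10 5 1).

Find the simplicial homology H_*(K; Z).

H_0 = Z^2,  H_1 = Z^3 ⊕ Z/2,  H_2 = 0.

Take the total order 1 < 2 < 3 < 4 < 5 < 6 < 7 < 8 < 9 < 10 < 11 < 12 < 13 on the vertex set. Then K (dimension 2) consists of the simplices:

  0-simplices (13): [1], [2], [3], [4], [5], [6], [7], [8], [9], [10], [11], [12], [13]
  1-simplices (24): (24 of them)
  2-simplices (10): [1,3,4], [1,3,12], [1,4,10], [1,5,10], [1,5,12], [3,4,5], [3,5,10], [3,10,12], [4,5,12], [4,10,12]

Hence C_0 ≅ Z^13, C_1 ≅ Z^24, C_2 ≅ Z^10.

Boundary ∂_1: C_1 → C_0 maps an edge to its endpoints' difference, ∂[p,q] = q − p.
As a 13×24 matrix over Z this has rank 11, with invariant factors (1,1,1,1,1,1,1,1,1,1,1).

∂_2: C_2 → C_1 maps a triangle to the signed sum of its edges. For instance
  ∂[3,5,10] = [5,10] − [3,10] + [3,5],
  ∂[3,10,12] = [10,12] − [3,12] + [3,10].
The resulting 24×10 matrix has rank 10, and its Smith normal form has invariant factors (1,1,1,1,1,1,1,1,1,2).

Reading off H_k = ker ∂_k / im ∂_{k+1}:

  H_0: rank C_0 − rank ∂_1 = 13 − 11 = 2, and the invariant factors of ∂_1 are all 1, so H_0 ≅ Z^2.
  H_1: rank ker ∂_1 − rank ∂_2 = (24 − 11) − 10 = 3, and ∂_2 has invariant factor 2 > 1, so H_1 ≅ Z^3 ⊕ Z/2.
  H_2: rank ker ∂_2 − rank ∂_3 = (10 − 10) − 0 = 0, and there is no ∂_3, so H_2 ≅ 0.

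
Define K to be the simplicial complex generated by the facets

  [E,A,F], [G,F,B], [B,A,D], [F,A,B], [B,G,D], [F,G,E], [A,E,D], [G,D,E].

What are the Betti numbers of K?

K has 6 vertices, 12 edges, 8 triangles.
rank ∂_0 = 0, rank ∂_1 = 5 ⇒ b_0 = 6 − 0 − 5 = 1; all invariant factors of ∂_1 are 1 so no torsion. So H_0 ≅ Z.
rank ∂_1 = 5, rank ∂_2 = 7 ⇒ b_1 = 12 − 5 − 7 = 0; all invariant factors of ∂_2 are 1 so no torsion. So H_1 ≅ 0.
rank ∂_2 = 7, rank ∂_3 = 0 ⇒ b_2 = 8 − 7 − 0 = 1. So H_2 ≅ Z.

b_0 = 1, b_1 = 0, b_2 = 1.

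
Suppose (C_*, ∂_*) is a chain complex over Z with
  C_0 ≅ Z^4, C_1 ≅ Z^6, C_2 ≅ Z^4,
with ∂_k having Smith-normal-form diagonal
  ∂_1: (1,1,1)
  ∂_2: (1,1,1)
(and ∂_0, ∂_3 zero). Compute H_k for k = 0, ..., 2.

H_0: b_0 = 4 − 0 − 3 = 1; torsion from ∂_1 factors > 1: none. So H_0 = Z.
H_1: b_1 = 6 − 3 − 3 = 0; torsion from ∂_2 factors > 1: none. So H_1 = 0.
H_2: b_2 = 4 − 3 − 0 = 1; torsion from ∂_3 factors > 1: none. So H_2 = Z.

H_0 = Z,  H_1 = 0,  H_2 = Z.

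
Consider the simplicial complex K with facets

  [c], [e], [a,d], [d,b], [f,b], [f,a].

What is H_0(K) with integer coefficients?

K has 6 vertices, 4 edges.
rank ∂_0 = 0, rank ∂_1 = 3 ⇒ b_0 = 6 − 0 − 3 = 3; all invariant factors of ∂_1 are 1 so no torsion. So H_0 = Z^3.

H_0 ≅ Z^3.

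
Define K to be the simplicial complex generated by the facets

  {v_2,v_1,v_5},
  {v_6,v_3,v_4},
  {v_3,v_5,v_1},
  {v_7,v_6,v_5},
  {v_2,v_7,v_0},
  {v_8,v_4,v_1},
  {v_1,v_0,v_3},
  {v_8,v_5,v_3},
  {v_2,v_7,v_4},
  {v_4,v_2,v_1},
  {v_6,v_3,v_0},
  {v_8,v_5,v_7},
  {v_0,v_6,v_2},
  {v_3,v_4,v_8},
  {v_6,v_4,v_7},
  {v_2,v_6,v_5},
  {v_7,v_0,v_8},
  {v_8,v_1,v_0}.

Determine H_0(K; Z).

Order the vertices as v_0 < v_1 < v_2 < v_3 < v_4 < v_5 < v_6 < v_7 < v_8. Listing each simplex with vertices in this order, K has dimension 2 with simplices:

  0-simplices (9): [v_0], [v_1], [v_2], [v_3], [v_4], [v_5], [v_6], [v_7], [v_8]
  1-simplices (27): (27 of them)
  2-simplices (18): (18 of them)

so the chain groups are C_0 ≅ Z^9, C_1 ≅ Z^27, C_2 ≅ Z^18.

Boundary ∂_1: C_1 → C_0 is given by ∂[p,q] = [q] − [p].
This gives a 9×27 integer matrix of rank 8; reducing to Smith normal form yields diagonal entries (1,1,1,1,1,1,1,1).

The boundary map ∂_2: C_2 → C_1 sends each 2-simplex [p,q,r] to [q,r] − [p,r] + [p,q]. For instance
  ∂[v_0,v_7,v_8] = [v_7,v_8] − [v_0,v_8] + [v_0,v_7],
  ∂[v_1,v_3,v_5] = [v_3,v_5] − [v_1,v_5] + [v_1,v_3].
The 27×18 boundary matrix has rank 18 and Smith normal form diag(1,1,1,1,1,1,1,1,1,1,1,1,1,1,1,1,1,2).

Reading off H_k = ker ∂_k / im ∂_{k+1}:

  H_0: rank C_0 − rank ∂_1 = 9 − 8 = 1, and the invariant factors of ∂_1 are all 1, so H_0 = Z.

H_0 ≅ Z.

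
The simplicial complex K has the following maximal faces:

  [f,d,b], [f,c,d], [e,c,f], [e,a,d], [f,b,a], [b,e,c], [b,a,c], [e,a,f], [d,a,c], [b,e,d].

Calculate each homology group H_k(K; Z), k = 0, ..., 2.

H_0 = Z,  H_1 = Z/2,  H_2 = 0.

We work with the vertex ordering a < b < c < d < e < f. The simplices of K, each written with vertices in increasing order, are:

  0-simplices (6): a, b, c, d, e, f
  1-simplices (15): ab, ac, ad, ae, af, bc, bd, be, bf, cd, ce, cf, de, df, ef
  2-simplices (10): abc, abf, acd, ade, aef, bce, bde, bdf, cdf, cef

so the chain groups are C_0 ≅ Z^6, C_1 ≅ Z^15, C_2 ≅ Z^10.

Boundary ∂_1: C_1 → C_0 sends each edge [p,q] (with p < q) to q − p. For instance
  ∂df = f − d.
This gives a 6×15 integer matrix of rank 5; reducing to Smith normal form yields diagonal entries (1,1,1,1,1).

Boundary ∂_2: C_2 → C_1 acts by ∂[p,q,r] = [q,r] − [p,r] + [p,q]. For instance
  ∂cdf = df − cf + cd,
  ∂bde = de − be + bd.
As a 15×10 matrix over Z this has rank 10, with invariant factors (1,1,1,1,1,1,1,1,1,2).

Reading off H_k = ker ∂_k / im ∂_{k+1}:

  H_0: rank C_0 − rank ∂_1 = 6 − 5 = 1, and the invariant factors of ∂_1 are all 1, so H_0 = Z.
  H_1: rank ker ∂_1 − rank ∂_2 = (15 − 5) − 10 = 0, and ∂_2 has invariant factor 2 > 1, so H_1 = Z/2.
  H_2: rank ker ∂_2 − rank ∂_3 = (10 − 10) − 0 = 0, and there is no ∂_3, so H_2 = 0.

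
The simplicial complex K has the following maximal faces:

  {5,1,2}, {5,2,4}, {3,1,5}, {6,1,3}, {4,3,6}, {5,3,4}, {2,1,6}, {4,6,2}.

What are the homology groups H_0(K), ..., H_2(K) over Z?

H_0 = Z,  H_1 = 0,  H_2 = Z.

Fix the vertex order 1 < 2 < 3 < 4 < 5 < 6 and write every simplex with vertices in increasing order. Then dim K = 2 and the simplices of K are:

  0-simplices (6): [1], [2], [3], [4], [5], [6]
  1-simplices (12): [1,2], [1,3], [1,5], [1,6], [2,4], [2,5], [2,6], [3,4], [3,5], [3,6], [4,5], [4,6]
  2-simplices (8): [1,2,5], [1,2,6], [1,3,5], [1,3,6], [2,4,5], [2,4,6], [3,4,5], [3,4,6]

giving chain groups C_0 ≅ Z^6, C_1 ≅ Z^12, C_2 ≅ Z^8.

∂_1: C_1 → C_0 sends each edge [p,q] (with p < q) to q − p.
The 6×12 boundary matrix has rank 5 and Smith normal form diag(1,1,1,1,1).

The boundary map ∂_2: C_2 → C_1 maps a triangle to the signed sum of its edges. For instance
  ∂[3,4,5] = [4,5] − [3,5] + [3,4],
  ∂[1,2,5] = [2,5] − [1,5] + [1,2].
As a 12×8 matrix over Z this has rank 7, with invariant factors (1,1,1,1,1,1,1).

Reading off H_k = ker ∂_k / im ∂_{k+1}:

  H_0: rank C_0 − rank ∂_1 = 6 − 5 = 1, and the invariant factors of ∂_1 are all 1, so H_0 = Z.
  H_1: rank ker ∂_1 − rank ∂_2 = (12 − 5) − 7 = 0, and the invariant factors of ∂_2 are all 1, so H_1 = 0.
  H_2: rank ker ∂_2 − rank ∂_3 = (8 − 7) − 0 = 1, and there is no ∂_3, so H_2 = Z.

As a check, the Euler characteristic is 6 − 12 + 8 = 2, which agrees with 1 − 0 + 1 = 2.
(K is a triangulation of the 2-sphere S^2.)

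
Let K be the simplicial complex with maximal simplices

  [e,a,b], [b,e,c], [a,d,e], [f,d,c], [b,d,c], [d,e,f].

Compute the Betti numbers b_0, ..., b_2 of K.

b_0 = 1, b_1 = 1, b_2 = 0.

Fix the vertex order a < b < c < d < e < f and write every simplex with vertices in increasing order. Then dim K = 2 and the simplices of K are:

  0-simplices (6): a, b, c, d, e, f
  1-simplices (12): ab, ad, ae, bc, bd, be, cd, ce, cf, de, df, ef
  2-simplices (6): abe, ade, bcd, bce, cdf, def

giving chain groups C_0 ≅ Z^6, C_1 ≅ Z^12, C_2 ≅ Z^6.

The boundary map ∂_1: C_1 → C_0 sends each edge [p,q] (with p < q) to q − p. For instance
  ∂ce = e − c.
This gives a 6×12 integer matrix of rank 5; reducing to Smith normal form yields diagonal entries (1,1,1,1,1).

∂_2: C_2 → C_1 maps a triangle to the signed sum of its edges. For instance
  ∂abe = be − ae + ab,
  ∂bce = ce − be + bc.
As a 12×6 matrix over Z this has rank 6, with invariant factors (1,1,1,1,1,1).

Now H_k = ker ∂_k / im ∂_{k+1}, so:

  H_0: rank C_0 − rank ∂_1 = 6 − 5 = 1, and the invariant factors of ∂_1 are all 1, so H_0 = Z.
  H_1: rank ker ∂_1 − rank ∂_2 = (12 − 5) − 6 = 1, and the invariant factors of ∂_2 are all 1, so H_1 = Z.
  H_2: rank ker ∂_2 − rank ∂_3 = (6 − 6) − 0 = 0, and there is no ∂_3, so H_2 = 0.

As a check, the Euler characteristic is 6 − 12 + 6 = 0, which agrees with 1 − 1 + 0 = 0.

Hence the Betti numbers are b_0 = 1, b_1 = 1, b_2 = 0.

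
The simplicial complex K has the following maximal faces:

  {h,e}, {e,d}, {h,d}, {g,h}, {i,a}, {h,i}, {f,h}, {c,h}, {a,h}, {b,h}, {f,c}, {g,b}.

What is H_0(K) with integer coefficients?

H_0 ≅ Z.

Fix the vertex order a < b < c < d < e < f < g < h < i and write every simplex with vertices in increasing order. Then dim K = 1 and the simplices of K are:

  0-simplices (9): a, b, c, d, e, f, g, h, i
  1-simplices (12): ah, ai, bg, bh, cf, ch, de, dh, eh, fh, gh, hi

so the chain groups are C_0 ≅ Z^9, C_1 ≅ Z^12.

The boundary map ∂_1: C_1 → C_0 is given by ∂[p,q] = [q] − [p].
This gives a 9×12 integer matrix of rank 8; reducing to Smith normal form yields diagonal entries (1,1,1,1,1,1,1,1).

From H_k ≅ ker(∂_k) / im(∂_{k+1}) we obtain:

  H_0: rank C_0 − rank ∂_1 = 9 − 8 = 1, and the invariant factors of ∂_1 are all 1, so H_0 ≅ Z.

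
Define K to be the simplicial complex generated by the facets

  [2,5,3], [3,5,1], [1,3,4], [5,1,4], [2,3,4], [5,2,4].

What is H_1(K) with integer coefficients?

Order the vertices as 1 < 2 < 3 < 4 < 5. Listing each simplex with vertices in this order, K has dimension 2 with simplices:

  0-simplices (5): [1], [2], [3], [4], [5]
  1-simplices (9): [1,3], [1,4], [1,5], [2,3], [2,4], [2,5], [3,4], [3,5], [4,5]
  2-simplices (6): [1,3,4], [1,3,5], [1,4,5], [2,3,4], [2,3,5], [2,4,5]

so the chain groups are C_0 ≅ Z^5, C_1 ≅ Z^9, C_2 ≅ Z^6.

The boundary map ∂_1: C_1 → C_0 is given by ∂[p,q] = [q] − [p]. For instance
  ∂[1,3] = [3] − [1].
As a 5×9 matrix over Z this has rank 4, with invariant factors (1,1,1,1).

The boundary map ∂_2: C_2 → C_1 sends each 2-simplex [p,q,r] to [q,r] − [p,r] + [p,q]. For instance
  ∂[2,3,5] = [3,5] − [2,5] + [2,3],
  ∂[2,4,5] = [4,5] − [2,5] + [2,4].
This gives a 9×6 integer matrix of rank 5; reducing to Smith normal form yields diagonal entries (1,1,1,1,1).

From H_k ≅ ker(∂_k) / im(∂_{k+1}) we obtain:

  H_1: rank ker ∂_1 − rank ∂_2 = (9 − 4) − 5 = 0, and the invariant factors of ∂_2 are all 1, so H_1 = 0.

(K is a triangulation of the 2-sphere S^2.)

H_1 ≅ 0.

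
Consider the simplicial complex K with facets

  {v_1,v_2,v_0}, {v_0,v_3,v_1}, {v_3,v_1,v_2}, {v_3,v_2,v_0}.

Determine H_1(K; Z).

H_1 = 0.

Take the total order v_0 < v_1 < v_2 < v_3 on the vertex set. Then K (dimension 2) consists of the simplices:

  0-simplices (4): [v_0], [v_1], [v_2], [v_3]
  1-simplices (6): [v_0,v_1], [v_0,v_2], [v_0,v_3], [v_1,v_2], [v_1,v_3], [v_2,v_3]
  2-simplices (4): [v_0,v_1,v_2], [v_0,v_1,v_3], [v_0,v_2,v_3], [v_1,v_2,v_3]

giving chain groups C_0 ≅ Z^4, C_1 ≅ Z^6, C_2 ≅ Z^4.

The boundary map ∂_1: C_1 → C_0 is given by ∂[p,q] = [q] − [p]. For instance
  ∂[v_0,v_2] = [v_2] − [v_0].
The resulting 4×6 matrix has rank 3, and its Smith normal form has invariant factors (1,1,1).

The boundary map ∂_2: C_2 → C_1 acts by ∂[p,q,r] = [q,r] − [p,r] + [p,q]. For instance
  ∂[v_1,v_2,v_3] = [v_2,v_3] − [v_1,v_3] + [v_1,v_2],
  ∂[v_0,v_1,v_3] = [v_1,v_3] − [v_0,v_3] + [v_0,v_1].
The resulting 6×4 matrix has rank 3, and its Smith normal form has invariant factors (1,1,1).

Reading off H_k = ker ∂_k / im ∂_{k+1}:

  H_1: rank ker ∂_1 − rank ∂_2 = (6 − 3) − 3 = 0, and the invariant factors of ∂_2 are all 1, so H_1 ≅ 0.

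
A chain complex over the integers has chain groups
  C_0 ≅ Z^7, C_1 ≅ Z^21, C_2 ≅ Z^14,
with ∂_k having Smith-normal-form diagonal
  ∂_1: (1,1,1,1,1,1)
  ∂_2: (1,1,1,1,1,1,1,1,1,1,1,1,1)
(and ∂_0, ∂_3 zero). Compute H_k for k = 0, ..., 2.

H_0: b_0 = 7 − 0 − 6 = 1; torsion from ∂_1 factors > 1: none. So H_0 = Z.
H_1: b_1 = 21 − 6 − 13 = 2; torsion from ∂_2 factors > 1: none. So H_1 = Z^2.
H_2: b_2 = 14 − 13 − 0 = 1; torsion from ∂_3 factors > 1: none. So H_2 = Z.

H_0 = Z,  H_1 = Z^2,  H_2 = Z.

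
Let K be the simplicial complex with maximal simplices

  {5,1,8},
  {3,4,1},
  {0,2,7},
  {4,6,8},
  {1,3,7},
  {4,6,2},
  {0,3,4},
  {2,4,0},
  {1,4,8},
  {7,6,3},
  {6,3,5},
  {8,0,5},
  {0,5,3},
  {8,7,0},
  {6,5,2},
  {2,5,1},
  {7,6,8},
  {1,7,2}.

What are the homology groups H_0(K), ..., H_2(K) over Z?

H_0 ≅ Z,  H_1 ≅ Z^2,  H_2 ≅ Z.

We work with the vertex ordering 0 < 1 < 2 < 3 < 4 < 5 < 6 < 7 < 8. The simplices of K, each written with vertices in increasing order, are:

  0-simplices (9): [0], [1], [2], [3], [4], [5], [6], [7], [8]
  1-simplices (27): (27 of them)
  2-simplices (18): [0,2,4], [0,2,7], [0,3,4], [0,3,5], [0,5,8], [0,7,8], [1,2,5], [1,2,7], [1,3,4], [1,3,7], [1,4,8], [1,5,8], [2,4,6], [2,5,6], [3,5,6], [3,6,7], [4,6,8], [6,7,8]

Hence C_0 ≅ Z^9, C_1 ≅ Z^27, C_2 ≅ Z^18.

∂_1: C_1 → C_0 maps an edge to its endpoints' difference, ∂[p,q] = q − p. For instance
  ∂[0,5] = [5] − [0].
The 9×27 boundary matrix has rank 8 and Smith normal form diag(1,1,1,1,1,1,1,1).

∂_2: C_2 → C_1 sends each 2-simplex [p,q,r] to [q,r] − [p,r] + [p,q]. For instance
  ∂[3,5,6] = [5,6] − [3,6] + [3,5],
  ∂[3,6,7] = [6,7] − [3,7] + [3,6].
This gives a 27×18 integer matrix of rank 17; reducing to Smith normal form yields diagonal entries (1,1,1,1,1,1,1,1,1,1,1,1,1,1,1,1,1).

From H_k ≅ ker(∂_k) / im(∂_{k+1}) we obtain:

  H_0: rank C_0 − rank ∂_1 = 9 − 8 = 1, and the invariant factors of ∂_1 are all 1, so H_0 ≅ Z.
  H_1: rank ker ∂_1 − rank ∂_2 = (27 − 8) − 17 = 2, and the invariant factors of ∂_2 are all 1, so H_1 ≅ Z^2.
  H_2: rank ker ∂_2 − rank ∂_3 = (18 − 17) − 0 = 1, and there is no ∂_3, so H_2 ≅ Z.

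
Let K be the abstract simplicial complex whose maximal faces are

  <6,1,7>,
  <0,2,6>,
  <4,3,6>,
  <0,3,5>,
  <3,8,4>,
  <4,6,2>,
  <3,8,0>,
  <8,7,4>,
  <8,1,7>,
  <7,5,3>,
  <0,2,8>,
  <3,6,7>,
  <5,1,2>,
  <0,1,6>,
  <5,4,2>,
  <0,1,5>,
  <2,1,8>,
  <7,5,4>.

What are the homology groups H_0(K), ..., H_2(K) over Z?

We work with the vertex ordering 0 < 1 < 2 < 3 < 4 < 5 < 6 < 7 < 8. The simplices of K, each written with vertices in increasing order, are:

  0-simplices (9): [0], [1], [2], [3], [4], [5], [6], [7], [8]
  1-simplices (27): (27 of them)
  2-simplices (18): [0,1,5], [0,1,6], [0,2,6], [0,2,8], [0,3,5], [0,3,8], [1,2,5], [1,2,8], [1,6,7], [1,7,8], [2,4,5], [2,4,6], [3,4,6], [3,4,8], [3,5,7], [3,6,7], [4,5,7], [4,7,8]

so the chain groups are C_0 ≅ Z^9, C_1 ≅ Z^27, C_2 ≅ Z^18.

The boundary map ∂_1: C_1 → C_0 maps an edge to its endpoints' difference, ∂[p,q] = q − p. For instance
  ∂[4,7] = [7] − [4].
As a 9×27 matrix over Z this has rank 8, with invariant factors (1,1,1,1,1,1,1,1).

Boundary ∂_2: C_2 → C_1 acts by ∂[p,q,r] = [q,r] − [p,r] + [p,q]. For instance
  ∂[2,4,6] = [4,6] − [2,6] + [2,4],
  ∂[0,3,8] = [3,8] − [0,8] + [0,3].
The 27×18 boundary matrix has rank 18 and Smith normal form diag(1,1,1,1,1,1,1,1,1,1,1,1,1,1,1,1,1,2).

Now H_k = ker ∂_k / im ∂_{k+1}, so:

  H_0: rank C_0 − rank ∂_1 = 9 − 8 = 1, and the invariant factors of ∂_1 are all 1, so H_0 ≅ Z.
  H_1: rank ker ∂_1 − rank ∂_2 = (27 − 8) − 18 = 1, and ∂_2 has invariant factor 2 > 1, so H_1 ≅ Z ⊕ Z_2.
  H_2: rank ker ∂_2 − rank ∂_3 = (18 − 18) − 0 = 0, and there is no ∂_3, so H_2 ≅ 0.

As a check, the Euler characteristic is 9 − 27 + 18 = 0, which agrees with 1 − 1 + 0 = 0.

H_0 = Z,  H_1 = Z ⊕ Z_2,  H_2 = 0.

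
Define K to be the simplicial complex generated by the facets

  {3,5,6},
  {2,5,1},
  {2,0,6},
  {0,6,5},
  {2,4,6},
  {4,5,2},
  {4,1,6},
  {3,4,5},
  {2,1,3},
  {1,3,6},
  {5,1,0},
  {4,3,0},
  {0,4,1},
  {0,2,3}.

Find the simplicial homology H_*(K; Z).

Take the total order 0 < 1 < 2 < 3 < 4 < 5 < 6 on the vertex set. Then K (dimension 2) consists of the simplices:

  0-simplices (7): [0], [1], [2], [3], [4], [5], [6]
  1-simplices (21): [0,1], [0,2], [0,3], [0,4], [0,5], [0,6], [1,2], [1,3], [1,4], [1,5], [1,6], [2,3], [2,4], [2,5], [2,6], [3,4], [3,5], [3,6], [4,5], [4,6], [5,6]
  2-simplices (14): [0,1,4], [0,1,5], [0,2,3], [0,2,6], [0,3,4], [0,5,6], [1,2,3], [1,2,5], [1,3,6], [1,4,6], [2,4,5], [2,4,6], [3,4,5], [3,5,6]

so the chain groups are C_0 ≅ Z^7, C_1 ≅ Z^21, C_2 ≅ Z^14.

Boundary ∂_1: C_1 → C_0 is given by ∂[p,q] = [q] − [p]. For instance
  ∂[0,1] = [1] − [0].
As a 7×21 matrix over Z this has rank 6, with invariant factors (1,1,1,1,1,1).

Boundary ∂_2: C_2 → C_1 acts by ∂[p,q,r] = [q,r] − [p,r] + [p,q]. For instance
  ∂[3,5,6] = [5,6] − [3,6] + [3,5],
  ∂[3,4,5] = [4,5] − [3,5] + [3,4].
The resulting 21×14 matrix has rank 13, and its Smith normal form has invariant factors (1,1,1,1,1,1,1,1,1,1,1,1,1).

From H_k ≅ ker(∂_k) / im(∂_{k+1}) we obtain:

  H_0: rank C_0 − rank ∂_1 = 7 − 6 = 1, and the invariant factors of ∂_1 are all 1, so H_0 ≅ Z.
  H_1: rank ker ∂_1 − rank ∂_2 = (21 − 6) − 13 = 2, and the invariant factors of ∂_2 are all 1, so H_1 ≅ Z^2.
  H_2: rank ker ∂_2 − rank ∂_3 = (14 − 13) − 0 = 1, and there is no ∂_3, so H_2 ≅ Z.

(K is a triangulation of the torus T^2.)

H_0 ≅ Z,  H_1 ≅ Z^2,  H_2 ≅ Z.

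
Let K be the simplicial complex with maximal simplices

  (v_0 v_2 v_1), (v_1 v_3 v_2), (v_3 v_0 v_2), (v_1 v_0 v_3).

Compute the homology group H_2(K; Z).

H_2 = Z.

Fix the vertex order v_0 < v_1 < v_2 < v_3 and write every simplex with vertices in increasing order. Then dim K = 2 and the simplices of K are:

  0-simplices (4): [v_0], [v_1], [v_2], [v_3]
  1-simplices (6): [v_0,v_1], [v_0,v_2], [v_0,v_3], [v_1,v_2], [v_1,v_3], [v_2,v_3]
  2-simplices (4): [v_0,v_1,v_2], [v_0,v_1,v_3], [v_0,v_2,v_3], [v_1,v_2,v_3]

so the chain groups are C_0 ≅ Z^4, C_1 ≅ Z^6, C_2 ≅ Z^4.

Boundary ∂_1: C_1 → C_0 is given by ∂[p,q] = [q] − [p]. For instance
  ∂[v_0,v_3] = [v_3] − [v_0].
As a 4×6 matrix over Z this has rank 3, with invariant factors (1,1,1).

∂_2: C_2 → C_1 sends each 2-simplex [p,q,r] to [q,r] − [p,r] + [p,q]. For instance
  ∂[v_0,v_1,v_2] = [v_1,v_2] − [v_0,v_2] + [v_0,v_1],
  ∂[v_0,v_1,v_3] = [v_1,v_3] − [v_0,v_3] + [v_0,v_1].
As a 6×4 matrix over Z this has rank 3, with invariant factors (1,1,1).

Reading off H_k = ker ∂_k / im ∂_{k+1}:

  H_2: rank ker ∂_2 − rank ∂_3 = (4 − 3) − 0 = 1, and there is no ∂_3, so H_2 = Z.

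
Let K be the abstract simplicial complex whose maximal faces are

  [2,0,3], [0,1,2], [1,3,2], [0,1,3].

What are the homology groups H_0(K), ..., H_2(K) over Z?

We work with the vertex ordering 0 < 1 < 2 < 3. The simplices of K, each written with vertices in increasing order, are:

  0-simplices (4): [0], [1], [2], [3]
  1-simplices (6): [0,1], [0,2], [0,3], [1,2], [1,3], [2,3]
  2-simplices (4): [0,1,2], [0,1,3], [0,2,3], [1,2,3]

Hence C_0 ≅ Z^4, C_1 ≅ Z^6, C_2 ≅ Z^4.

The boundary map ∂_1: C_1 → C_0 is given by ∂[p,q] = [q] − [p]. For instance
  ∂[0,1] = [1] − [0].
As a 4×6 matrix over Z this has rank 3, with invariant factors (1,1,1).

The boundary map ∂_2: C_2 → C_1 sends each 2-simplex [p,q,r] to [q,r] − [p,r] + [p,q]. For instance
  ∂[0,1,2] = [1,2] − [0,2] + [0,1],
  ∂[0,1,3] = [1,3] − [0,3] + [0,1].
The 6×4 boundary matrix has rank 3 and Smith normal form diag(1,1,1).

From H_k ≅ ker(∂_k) / im(∂_{k+1}) we obtain:

  H_0: rank C_0 − rank ∂_1 = 4 − 3 = 1, and the invariant factors of ∂_1 are all 1, so H_0 ≅ Z.
  H_1: rank ker ∂_1 − rank ∂_2 = (6 − 3) − 3 = 0, and the invariant factors of ∂_2 are all 1, so H_1 ≅ 0.
  H_2: rank ker ∂_2 − rank ∂_3 = (4 − 3) − 0 = 1, and there is no ∂_3, so H_2 ≅ Z.

As a check, the Euler characteristic is 4 − 6 + 4 = 2, which agrees with 1 − 0 + 1 = 2.

H_0 ≅ Z,  H_1 = 0,  H_2 ≅ Z.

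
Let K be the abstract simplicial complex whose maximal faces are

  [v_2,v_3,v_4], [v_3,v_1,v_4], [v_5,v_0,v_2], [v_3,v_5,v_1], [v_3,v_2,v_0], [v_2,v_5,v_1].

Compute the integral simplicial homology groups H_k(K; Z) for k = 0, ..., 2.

Fix the vertex order v_0 < v_1 < v_2 < v_3 < v_4 < v_5 and write every simplex with vertices in increasing order. Then dim K = 2 and the simplices of K are:

  0-simplices (6): [v_0], [v_1], [v_2], [v_3], [v_4], [v_5]
  1-simplices (12): [v_0,v_2], [v_0,v_3], [v_0,v_5], [v_1,v_2], [v_1,v_3], [v_1,v_4], [v_1,v_5], [v_2,v_3], [v_2,v_4], [v_2,v_5], [v_3,v_4], [v_3,v_5]
  2-simplices (6): [v_0,v_2,v_3], [v_0,v_2,v_5], [v_1,v_2,v_5], [v_1,v_3,v_4], [v_1,v_3,v_5], [v_2,v_3,v_4]

Hence C_0 ≅ Z^6, C_1 ≅ Z^12, C_2 ≅ Z^6.

Boundary ∂_1: C_1 → C_0 maps an edge to its endpoints' difference, ∂[p,q] = q − p.
This gives a 6×12 integer matrix of rank 5; reducing to Smith normal form yields diagonal entries (1,1,1,1,1).

The boundary map ∂_2: C_2 → C_1 maps a triangle to the signed sum of its edges. For instance
  ∂[v_2,v_3,v_4] = [v_3,v_4] − [v_2,v_4] + [v_2,v_3],
  ∂[v_0,v_2,v_5] = [v_2,v_5] − [v_0,v_5] + [v_0,v_2].
The 12×6 boundary matrix has rank 6 and Smith normal form diag(1,1,1,1,1,1).

Computing H_k = (kernel of ∂_k) / (image of ∂_{k+1}):

  H_0: rank C_0 − rank ∂_1 = 6 − 5 = 1, and the invariant factors of ∂_1 are all 1, so H_0 = Z.
  H_1: rank ker ∂_1 − rank ∂_2 = (12 − 5) − 6 = 1, and the invariant factors of ∂_2 are all 1, so H_1 = Z.
  H_2: rank ker ∂_2 − rank ∂_3 = (6 − 6) − 0 = 0, and there is no ∂_3, so H_2 = 0.

As a check, the Euler characteristic is 6 − 12 + 6 = 0, which agrees with 1 − 1 + 0 = 0.

H_0 ≅ Z,  H_1 ≅ Z,  H_2 = 0.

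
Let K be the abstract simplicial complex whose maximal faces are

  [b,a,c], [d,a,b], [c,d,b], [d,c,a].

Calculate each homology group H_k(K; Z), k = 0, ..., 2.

Order the vertices as a < b < c < d. Listing each simplex with vertices in this order, K has dimension 2 with simplices:

  0-simplices (4): a, b, c, d
  1-simplices (6): ab, ac, ad, bc, bd, cd
  2-simplices (4): abc, abd, acd, bcd

Hence C_0 ≅ Z^4, C_1 ≅ Z^6, C_2 ≅ Z^4.

∂_1: C_1 → C_0 is given by ∂[p,q] = [q] − [p]. For instance
  ∂ac = c − a.
The 4×6 boundary matrix has rank 3 and Smith normal form diag(1,1,1).

∂_2: C_2 → C_1 maps a triangle to the signed sum of its edges. For instance
  ∂bcd = cd − bd + bc,
  ∂acd = cd − ad + ac.
This gives a 6×4 integer matrix of rank 3; reducing to Smith normal form yields diagonal entries (1,1,1).

Computing H_k = (kernel of ∂_k) / (image of ∂_{k+1}):

  H_0: rank C_0 − rank ∂_1 = 4 − 3 = 1, and the invariant factors of ∂_1 are all 1, so H_0 = Z.
  H_1: rank ker ∂_1 − rank ∂_2 = (6 − 3) − 3 = 0, and the invariant factors of ∂_2 are all 1, so H_1 = 0.
  H_2: rank ker ∂_2 − rank ∂_3 = (4 − 3) − 0 = 1, and there is no ∂_3, so H_2 = Z.

As a check, the Euler characteristic is 4 − 6 + 4 = 2, which agrees with 1 − 0 + 1 = 2.
(K is a triangulation of the 2-sphere S^2.)

H_0 = Z,  H_1 = 0,  H_2 = Z.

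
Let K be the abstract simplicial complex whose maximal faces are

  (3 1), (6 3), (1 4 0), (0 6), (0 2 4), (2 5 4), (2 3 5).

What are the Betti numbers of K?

Take the total order 0 < 1 < 2 < 3 < 4 < 5 < 6 on the vertex set. Then K (dimension 2) consists of the simplices:

  0-simplices (7): [0], [1], [2], [3], [4], [5], [6]
  1-simplices (12): [0,1], [0,2], [0,4], [0,6], [1,3], [1,4], [2,3], [2,4], [2,5], [3,5], [3,6], [4,5]
  2-simplices (4): [0,1,4], [0,2,4], [2,3,5], [2,4,5]

giving chain groups C_0 ≅ Z^7, C_1 ≅ Z^12, C_2 ≅ Z^4.

The boundary map ∂_1: C_1 → C_0 maps an edge to its endpoints' difference, ∂[p,q] = q − p.
The 7×12 boundary matrix has rank 6 and Smith normal form diag(1,1,1,1,1,1).

Boundary ∂_2: C_2 → C_1 sends each 2-simplex [p,q,r] to [q,r] − [p,r] + [p,q]. For instance
  ∂[2,3,5] = [3,5] − [2,5] + [2,3],
  ∂[0,1,4] = [1,4] − [0,4] + [0,1].
This gives a 12×4 integer matrix of rank 4; reducing to Smith normal form yields diagonal entries (1,1,1,1).

Reading off H_k = ker ∂_k / im ∂_{k+1}:

  H_0: rank C_0 − rank ∂_1 = 7 − 6 = 1, and the invariant factors of ∂_1 are all 1, so H_0 = Z.
  H_1: rank ker ∂_1 − rank ∂_2 = (12 − 6) − 4 = 2, and the invariant factors of ∂_2 are all 1, so H_1 = Z^2.
  H_2: rank ker ∂_2 − rank ∂_3 = (4 − 4) − 0 = 0, and there is no ∂_3, so H_2 = 0.

Hence the Betti numbers are b_0 = 1, b_1 = 2, b_2 = 0.

b_0 = 1, b_1 = 2, b_2 = 0.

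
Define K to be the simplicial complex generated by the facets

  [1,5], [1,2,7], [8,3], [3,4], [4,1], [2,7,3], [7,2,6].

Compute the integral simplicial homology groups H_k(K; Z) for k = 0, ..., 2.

H_0 = Z,  H_1 = Z,  H_2 = 0.

Fix the vertex order 1 < 2 < 3 < 4 < 5 < 6 < 7 < 8 and write every simplex with vertices in increasing order. Then dim K = 2 and the simplices of K are:

  0-simplices (8): [1], [2], [3], [4], [5], [6], [7], [8]
  1-simplices (11): [1,2], [1,4], [1,5], [1,7], [2,3], [2,6], [2,7], [3,4], [3,7], [3,8], [6,7]
  2-simplices (3): [1,2,7], [2,3,7], [2,6,7]

Hence C_0 ≅ Z^8, C_1 ≅ Z^11, C_2 ≅ Z^3.

Boundary ∂_1: C_1 → C_0 maps an edge to its endpoints' difference, ∂[p,q] = q − p.
This gives a 8×11 integer matrix of rank 7; reducing to Smith normal form yields diagonal entries (1,1,1,1,1,1,1).

∂_2: C_2 → C_1 sends each 2-simplex [p,q,r] to [q,r] − [p,r] + [p,q]. For instance
  ∂[1,2,7] = [2,7] − [1,7] + [1,2],
  ∂[2,6,7] = [6,7] − [2,7] + [2,6].
The resulting 11×3 matrix has rank 3, and its Smith normal form has invariant factors (1,1,1).

Now H_k = ker ∂_k / im ∂_{k+1}, so:

  H_0: rank C_0 − rank ∂_1 = 8 − 7 = 1, and the invariant factors of ∂_1 are all 1, so H_0 = Z.
  H_1: rank ker ∂_1 − rank ∂_2 = (11 − 7) − 3 = 1, and the invariant factors of ∂_2 are all 1, so H_1 = Z.
  H_2: rank ker ∂_2 − rank ∂_3 = (3 − 3) − 0 = 0, and there is no ∂_3, so H_2 = 0.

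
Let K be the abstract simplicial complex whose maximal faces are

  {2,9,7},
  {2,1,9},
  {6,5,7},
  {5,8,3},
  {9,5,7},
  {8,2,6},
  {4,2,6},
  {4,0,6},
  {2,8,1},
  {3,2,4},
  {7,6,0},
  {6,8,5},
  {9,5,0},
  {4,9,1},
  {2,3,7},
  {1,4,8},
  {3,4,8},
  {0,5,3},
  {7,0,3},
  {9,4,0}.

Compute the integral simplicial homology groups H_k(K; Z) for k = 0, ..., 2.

H_0 ≅ Z,  H_1 ≅ Z ⊕ Z/2,  H_2 = 0.

Order the vertices as 0 < 1 < 2 < 3 < 4 < 5 < 6 < 7 < 8 < 9. Listing each simplex with vertices in this order, K has dimension 2 with simplices:

  0-simplices (10): [0], [1], [2], [3], [4], [5], [6], [7], [8], [9]
  1-simplices (30): (30 of them)
  2-simplices (20): (20 of them)

Hence C_0 ≅ Z^10, C_1 ≅ Z^30, C_2 ≅ Z^20.

∂_1: C_1 → C_0 sends each edge [p,q] (with p < q) to q − p. For instance
  ∂[3,8] = [8] − [3].
As a 10×30 matrix over Z this has rank 9, with invariant factors (1,1,1,1,1,1,1,1,1).

∂_2: C_2 → C_1 sends each 2-simplex [p,q,r] to [q,r] − [p,r] + [p,q]. For instance
  ∂[3,5,8] = [5,8] − [3,8] + [3,5],
  ∂[1,4,8] = [4,8] − [1,8] + [1,4].
This gives a 30×20 integer matrix of rank 20; reducing to Smith normal form yields diagonal entries (1,1,1,1,1,1,1,1,1,1,1,1,1,1,1,1,1,1,1,2).

Now H_k = ker ∂_k / im ∂_{k+1}, so:

  H_0: rank C_0 − rank ∂_1 = 10 − 9 = 1, and the invariant factors of ∂_1 are all 1, so H_0 ≅ Z.
  H_1: rank ker ∂_1 − rank ∂_2 = (30 − 9) − 20 = 1, and ∂_2 has invariant factor 2 > 1, so H_1 ≅ Z ⊕ Z/2.
  H_2: rank ker ∂_2 − rank ∂_3 = (20 − 20) − 0 = 0, and there is no ∂_3, so H_2 ≅ 0.

As a check, the Euler characteristic is 10 − 30 + 20 = 0, which agrees with 1 − 1 + 0 = 0.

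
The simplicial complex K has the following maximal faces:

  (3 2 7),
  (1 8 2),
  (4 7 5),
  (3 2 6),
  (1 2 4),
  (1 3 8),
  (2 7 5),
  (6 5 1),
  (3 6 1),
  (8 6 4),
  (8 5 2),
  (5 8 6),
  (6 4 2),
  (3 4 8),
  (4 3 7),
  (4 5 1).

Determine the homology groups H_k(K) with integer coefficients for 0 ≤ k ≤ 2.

H_0 = Z,  H_1 = Z^2,  H_2 = Z.

Take the total order 1 < 2 < 3 < 4 < 5 < 6 < 7 < 8 on the vertex set. Then K (dimension 2) consists of the simplices:

  0-simplices (8): [1], [2], [3], [4], [5], [6], [7], [8]
  1-simplices (24): (24 of them)
  2-simplices (16): [1,2,4], [1,2,8], [1,3,6], [1,3,8], [1,4,5], [1,5,6], [2,3,6], [2,3,7], [2,4,6], [2,5,7], [2,5,8], [3,4,7], [3,4,8], [4,5,7], [4,6,8], [5,6,8]

Hence C_0 ≅ Z^8, C_1 ≅ Z^24, C_2 ≅ Z^16.

Boundary ∂_1: C_1 → C_0 sends each edge [p,q] (with p < q) to q − p. For instance
  ∂[1,6] = [6] − [1].
The resulting 8×24 matrix has rank 7, and its Smith normal form has invariant factors (1,1,1,1,1,1,1).

Boundary ∂_2: C_2 → C_1 sends each 2-simplex [p,q,r] to [q,r] − [p,r] + [p,q]. For instance
  ∂[5,6,8] = [6,8] − [5,8] + [5,6],
  ∂[2,4,6] = [4,6] − [2,6] + [2,4].
The resulting 24×16 matrix has rank 15, and its Smith normal form has invariant factors (1,1,1,1,1,1,1,1,1,1,1,1,1,1,1).

Reading off H_k = ker ∂_k / im ∂_{k+1}:

  H_0: rank C_0 − rank ∂_1 = 8 − 7 = 1, and the invariant factors of ∂_1 are all 1, so H_0 = Z.
  H_1: rank ker ∂_1 − rank ∂_2 = (24 − 7) − 15 = 2, and the invariant factors of ∂_2 are all 1, so H_1 = Z^2.
  H_2: rank ker ∂_2 − rank ∂_3 = (16 − 15) − 0 = 1, and there is no ∂_3, so H_2 = Z.

(K is a triangulation of the torus T^2.)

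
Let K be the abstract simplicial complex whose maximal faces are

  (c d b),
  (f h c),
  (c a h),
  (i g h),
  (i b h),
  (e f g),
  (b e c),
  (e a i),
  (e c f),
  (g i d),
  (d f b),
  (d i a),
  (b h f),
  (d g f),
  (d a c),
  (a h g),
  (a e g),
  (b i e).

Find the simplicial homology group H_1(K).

H_1 ≅ Z ⊕ Z_2.

Order the vertices as a < b < c < d < e < f < g < h < i. Listing each simplex with vertices in this order, K has dimension 2 with simplices:

  0-simplices (9): a, b, c, d, e, f, g, h, i
  1-simplices (27): ac, ad, ae, ag, ah, ai, bc, bd, be, bf, bh, bi, cd, ce, cf, ch, df, dg, di, ef, eg, ei, fg, fh, gh, gi, hi
  2-simplices (18): acd, ach, adi, aeg, aei, agh, bcd, bce, bdf, bei, bfh, bhi, cef, cfh, dfg, dgi, efg, ghi

Hence C_0 ≅ Z^9, C_1 ≅ Z^27, C_2 ≅ Z^18.

Boundary ∂_1: C_1 → C_0 maps an edge to its endpoints' difference, ∂[p,q] = q − p.
The 9×27 boundary matrix has rank 8 and Smith normal form diag(1,1,1,1,1,1,1,1).

∂_2: C_2 → C_1 maps a triangle to the signed sum of its edges. For instance
  ∂dfg = fg − dg + df,
  ∂bdf = df − bf + bd.
The resulting 27×18 matrix has rank 18, and its Smith normal form has invariant factors (1,1,1,1,1,1,1,1,1,1,1,1,1,1,1,1,1,2).

From H_k ≅ ker(∂_k) / im(∂_{k+1}) we obtain:

  H_1: rank ker ∂_1 − rank ∂_2 = (27 − 8) − 18 = 1, and ∂_2 has invariant factor 2 > 1, so H_1 = Z ⊕ Z_2.

(K is a triangulation of the Klein bottle.)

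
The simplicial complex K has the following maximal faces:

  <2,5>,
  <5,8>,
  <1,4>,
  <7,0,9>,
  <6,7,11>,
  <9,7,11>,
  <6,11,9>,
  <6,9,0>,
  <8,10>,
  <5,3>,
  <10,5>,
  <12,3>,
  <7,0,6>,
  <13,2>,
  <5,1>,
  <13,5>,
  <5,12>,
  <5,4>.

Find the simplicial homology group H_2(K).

Fix the vertex order 0 < 1 < 2 < 3 < 4 < 5 < 6 < 7 < 8 < 9 < 10 < 11 < 12 < 13 and write every simplex with vertices in increasing order. Then dim K = 2 and the simplices of K are:

  0-simplices (14): [0], [1], [2], [3], [4], [5], [6], [7], [8], [9], [10], [11], [12], [13]
  1-simplices (21): [0,6], [0,7], [0,9], [1,4], [1,5], [2,5], [2,13], [3,5], [3,12], [4,5], [5,8], [5,10], [5,12], [5,13], [6,7], [6,9], [6,11], [7,9], [7,11], [8,10], [9,11]
  2-simplices (6): [0,6,7], [0,6,9], [0,7,9], [6,7,11], [6,9,11], [7,9,11]

Hence C_0 ≅ Z^14, C_1 ≅ Z^21, C_2 ≅ Z^6.

Boundary ∂_1: C_1 → C_0 maps an edge to its endpoints' difference, ∂[p,q] = q − p. For instance
  ∂[9,11] = [11] − [9].
The 14×21 boundary matrix has rank 12 and Smith normal form diag(1,1,1,1,1,1,1,1,1,1,1,1).

∂_2: C_2 → C_1 sends each 2-simplex [p,q,r] to [q,r] − [p,r] + [p,q]. For instance
  ∂[7,9,11] = [9,11] − [7,11] + [7,9],
  ∂[6,7,11] = [7,11] − [6,11] + [6,7].
As a 21×6 matrix over Z this has rank 5, with invariant factors (1,1,1,1,1).

Now H_k = ker ∂_k / im ∂_{k+1}, so:

  H_2: rank ker ∂_2 − rank ∂_3 = (6 − 5) − 0 = 1, and there is no ∂_3, so H_2 ≅ Z.

(K is a triangulation of the disjoint union of the 2-sphere S^2 and a wedge of 4 circles.)

H_2 ≅ Z.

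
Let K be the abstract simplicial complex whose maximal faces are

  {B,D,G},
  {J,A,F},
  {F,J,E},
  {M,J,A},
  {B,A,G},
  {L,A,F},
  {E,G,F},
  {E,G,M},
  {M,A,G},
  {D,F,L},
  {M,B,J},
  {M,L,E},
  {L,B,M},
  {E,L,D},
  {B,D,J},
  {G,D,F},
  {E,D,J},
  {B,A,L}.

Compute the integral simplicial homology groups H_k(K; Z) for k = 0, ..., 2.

H_0 = Z,  H_1 = Z ⊕ Z/2Z,  H_2 = 0.

K has 9 vertices, 27 edges, 18 triangles.
rank ∂_0 = 0, rank ∂_1 = 8 ⇒ b_0 = 9 − 0 − 8 = 1; all invariant factors of ∂_1 are 1 so no torsion. So H_0 ≅ Z.
rank ∂_1 = 8, rank ∂_2 = 18 ⇒ b_1 = 27 − 8 − 18 = 1; ∂_2 has invariant factor(s) [2] giving torsion. So H_1 ≅ Z ⊕ Z/2Z.
rank ∂_2 = 18, rank ∂_3 = 0 ⇒ b_2 = 18 − 18 − 0 = 0. So H_2 ≅ 0.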